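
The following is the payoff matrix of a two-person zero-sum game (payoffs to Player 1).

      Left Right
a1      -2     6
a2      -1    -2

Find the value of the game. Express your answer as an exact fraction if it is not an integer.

-10/9

Row minima: a1 → -2, a2 → -2; maximin = -2.
Column maxima: Left → -1, Right → 6; minimax = -1.
-2 ≠ -1, so there is no saddle point; optimal play is mixed.
Let Player 1 play a1 with probability p. Expected payoff against Left: (-2)p + (-1)(1−p) = −p − 1; against Right: 6p + (-2)(1−p) = 8p − 2.
Setting these equal: −p − 1 = 8p − 2 ⇒ −9p = -1 ⇒ p = 1/9, and the value is (-1)·(1/9) − 1 = -10/9.
For Player 2: with q = P(Left), equating a1's and a2's payoffs gives −8q + 6 = q − 2 ⇒ q = 8/9.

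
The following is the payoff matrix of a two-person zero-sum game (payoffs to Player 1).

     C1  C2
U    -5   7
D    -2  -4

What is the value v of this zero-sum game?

Row minima: U → -5, D → -4; maximin = -4.
Column maxima: C1 → -2, C2 → 7; minimax = -2.
-4 ≠ -2, so there is no saddle point; optimal play is mixed.
Let Player 1 play U with probability p. Expected payoff against C1: (-5)p + (-2)(1−p) = −3p − 2; against C2: 7p + (-4)(1−p) = 11p − 4.
Setting these equal: −3p − 2 = 11p − 4 ⇒ −14p = -2 ⇒ p = 1/7, and the value is (-3)·(1/7) − 2 = -17/7.
For Player 2: with q = P(C1), equating U's and D's payoffs gives −12q + 7 = 2q − 4 ⇒ q = 11/14.

-17/7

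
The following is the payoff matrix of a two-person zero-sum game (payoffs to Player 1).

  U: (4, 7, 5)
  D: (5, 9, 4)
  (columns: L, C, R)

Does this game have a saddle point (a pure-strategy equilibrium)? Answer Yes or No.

No

Row minima: U → 4, D → 4; maximin = 4.
Column maxima: L → 5, C → 9, R → 5; minimax = 5.
4 ≠ 5, so no pure-strategy equilibrium exists.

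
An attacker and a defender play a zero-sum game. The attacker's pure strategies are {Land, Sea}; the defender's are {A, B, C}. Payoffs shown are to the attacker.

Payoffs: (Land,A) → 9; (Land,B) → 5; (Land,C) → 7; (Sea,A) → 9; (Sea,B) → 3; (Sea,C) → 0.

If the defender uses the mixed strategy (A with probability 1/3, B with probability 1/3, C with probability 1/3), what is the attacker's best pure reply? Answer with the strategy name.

Land

Expected payoff of Land: (1/3)·9 + (1/3)·5 + (1/3)·7 = 7.
Expected payoff of Sea: (1/3)·9 + (1/3)·3 + (1/3)·0 = 4.
The largest is 7, so the attacker's best response is Land.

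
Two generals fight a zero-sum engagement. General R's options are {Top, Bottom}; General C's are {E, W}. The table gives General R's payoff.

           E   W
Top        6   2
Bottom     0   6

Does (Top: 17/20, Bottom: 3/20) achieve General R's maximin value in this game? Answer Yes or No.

No

Against E this mix gives (17/20)·6 + (3/20)·0 = 51/10.
Against W this mix gives (17/20)·2 + (3/20)·6 = 13/5.
General C will play W, holding General R to 13/5. Shifting weight toward the row that does better against W would raise this floor (the equalizing mix achieves 18/5 against both W and E), so the proposed strategy is not optimal.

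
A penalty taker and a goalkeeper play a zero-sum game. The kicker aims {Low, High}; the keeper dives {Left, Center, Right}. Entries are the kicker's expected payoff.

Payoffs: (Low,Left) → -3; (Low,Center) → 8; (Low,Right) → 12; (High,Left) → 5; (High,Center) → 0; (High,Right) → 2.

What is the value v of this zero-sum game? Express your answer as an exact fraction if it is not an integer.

Row minima: Low → -3, High → 0; maximin = 0.
Column maxima: Left → 5, Center → 8, Right → 12; minimax = 5.
0 ≠ 5, so there is no saddle point; optimal play is mixed.
Right is strictly dominated by Center (it gives the kicker strictly more in every row), so the keeper never plays it.
On the remaining 2×2 (Low, High vs Left, Center):
Let the kicker play Low with probability p. Expected payoff against Left: (-3)p + 5(1−p) = −8p + 5; against Center: 8p + 0(1−p) = 8p.
Setting these equal: −8p + 5 = 8p ⇒ −16p = -5 ⇒ p = 5/16, and the value is (-8)·(5/16) + 5 = 5/2.
For the keeper: with q = P(Left), equating Low's and High's payoffs gives −11q + 8 = 5q ⇒ q = 1/2.

5/2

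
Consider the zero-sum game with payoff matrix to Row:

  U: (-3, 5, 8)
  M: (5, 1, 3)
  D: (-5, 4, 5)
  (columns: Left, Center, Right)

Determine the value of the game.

Row minima: U → -3, M → 1, D → -5; maximin = 1.
Column maxima: Left → 5, Center → 5, Right → 8; minimax = 5.
1 ≠ 5, so there is no saddle point; optimal play is mixed.
D is strictly dominated by U, so Row never plays it.
Right is strictly dominated by Center (it gives Row strictly more in every row), so Column never plays it.
On the remaining 2×2 (U, M vs Left, Center):
Let Row play U with probability p. Expected payoff against Left: (-3)p + 5(1−p) = −8p + 5; against Center: 5p + 1(1−p) = 4p + 1.
Setting these equal: −8p + 5 = 4p + 1 ⇒ −12p = -4 ⇒ p = 1/3, and the value is (-8)·(1/3) + 5 = 7/3.
For Column: with q = P(Left), equating U's and M's payoffs gives −8q + 5 = 4q + 1 ⇒ q = 1/3.

7/3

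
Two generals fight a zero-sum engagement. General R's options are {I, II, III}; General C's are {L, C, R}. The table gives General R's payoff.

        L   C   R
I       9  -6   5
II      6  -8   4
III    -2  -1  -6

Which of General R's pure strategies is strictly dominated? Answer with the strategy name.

II

I gives a strictly higher payoff than II against every column: 9 > 6, -6 > -8, 5 > 4.
So II is strictly dominated and General R never plays it.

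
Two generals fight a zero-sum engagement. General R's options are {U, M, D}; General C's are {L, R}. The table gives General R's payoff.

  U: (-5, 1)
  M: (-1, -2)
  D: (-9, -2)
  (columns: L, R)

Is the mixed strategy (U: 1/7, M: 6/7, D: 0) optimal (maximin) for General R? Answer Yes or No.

Yes

Against L this mix gives (1/7)·(-5) + (6/7)·(-1) = -11/7.
Against R this mix gives (1/7)·1 + (6/7)·(-2) = -11/7.
All of General C's active replies (L, R) yield -11/7, and no column does worse for General R. The mix makes General C indifferent and guarantees -11/7, so it is optimal.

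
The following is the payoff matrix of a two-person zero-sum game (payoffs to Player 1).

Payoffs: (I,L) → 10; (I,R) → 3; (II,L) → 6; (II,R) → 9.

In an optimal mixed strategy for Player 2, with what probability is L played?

3/5

Row minima: I → 3, II → 6; maximin = 6.
Column maxima: L → 10, R → 9; minimax = 9.
6 ≠ 9, so there is no saddle point; optimal play is mixed.
Let Player 1 play I with probability p. Expected payoff against L: 10p + 6(1−p) = 4p + 6; against R: 3p + 9(1−p) = −6p + 9.
Setting these equal: 4p + 6 = −6p + 9 ⇒ 10p = 3 ⇒ p = 3/10, and the value is (4)·(3/10) + 6 = 36/5.
For Player 2: with q = P(L), equating I's and II's payoffs gives 7q + 3 = −3q + 9 ⇒ q = 3/5.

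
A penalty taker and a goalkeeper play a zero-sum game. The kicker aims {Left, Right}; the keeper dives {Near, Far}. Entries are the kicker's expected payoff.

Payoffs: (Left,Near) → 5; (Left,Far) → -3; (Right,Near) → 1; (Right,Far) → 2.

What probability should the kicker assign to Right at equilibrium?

8/9

Row minima: Left → -3, Right → 1; maximin = 1.
Column maxima: Near → 5, Far → 2; minimax = 2.
1 ≠ 2, so there is no saddle point; optimal play is mixed.
Let the kicker play Left with probability p. Expected payoff against Near: 5p + 1(1−p) = 4p + 1; against Far: (-3)p + 2(1−p) = −5p + 2.
Setting these equal: 4p + 1 = −5p + 2 ⇒ 9p = 1 ⇒ p = 1/9, and the value is (4)·(1/9) + 1 = 13/9.
For the keeper: with q = P(Near), equating Left's and Right's payoffs gives 8q − 3 = −q + 2 ⇒ q = 5/9.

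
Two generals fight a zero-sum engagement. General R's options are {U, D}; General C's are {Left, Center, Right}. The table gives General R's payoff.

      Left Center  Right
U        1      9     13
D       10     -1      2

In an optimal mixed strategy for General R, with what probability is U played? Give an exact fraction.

11/19

Row minima: U → 1, D → -1; maximin = 1.
Column maxima: Left → 10, Center → 9, Right → 13; minimax = 9.
1 ≠ 9, so there is no saddle point; optimal play is mixed.
Right is strictly dominated by Center (it gives General R strictly more in every row), so General C never plays it.
On the remaining 2×2 (U, D vs Left, Center):
Let General R play U with probability p. Expected payoff against Left: 1p + 10(1−p) = −9p + 10; against Center: 9p + (-1)(1−p) = 10p − 1.
Setting these equal: −9p + 10 = 10p − 1 ⇒ −19p = -11 ⇒ p = 11/19, and the value is (-9)·(11/19) + 10 = 91/19.
For General C: with q = P(Left), equating U's and D's payoffs gives −8q + 9 = 11q − 1 ⇒ q = 10/19.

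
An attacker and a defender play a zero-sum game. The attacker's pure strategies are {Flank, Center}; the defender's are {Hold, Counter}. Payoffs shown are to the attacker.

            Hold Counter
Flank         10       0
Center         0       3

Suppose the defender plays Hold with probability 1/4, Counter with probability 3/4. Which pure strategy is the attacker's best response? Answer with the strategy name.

Expected payoff of Flank: (1/4)·10 + (3/4)·0 = 5/2.
Expected payoff of Center: (1/4)·0 + (3/4)·3 = 9/4.
The largest is 5/2, so the attacker's best response is Flank.

Flank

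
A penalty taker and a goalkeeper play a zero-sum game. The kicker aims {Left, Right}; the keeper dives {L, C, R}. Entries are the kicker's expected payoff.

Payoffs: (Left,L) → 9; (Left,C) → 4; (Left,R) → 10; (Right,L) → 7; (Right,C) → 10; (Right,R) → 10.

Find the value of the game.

Row minima: Left → 4, Right → 7; maximin = 7.
Column maxima: L → 9, C → 10, R → 10; minimax = 9.
7 ≠ 9, so there is no saddle point; optimal play is mixed.
R is strictly dominated by L (it gives the kicker strictly more in every row), so the keeper never plays it.
On the remaining 2×2 (Left, Right vs L, C):
Let the kicker play Left with probability p. Expected payoff against L: 9p + 7(1−p) = 2p + 7; against C: 4p + 10(1−p) = −6p + 10.
Setting these equal: 2p + 7 = −6p + 10 ⇒ 8p = 3 ⇒ p = 3/8, and the value is (2)·(3/8) + 7 = 31/4.
For the keeper: with q = P(L), equating Left's and Right's payoffs gives 5q + 4 = −3q + 10 ⇒ q = 3/4.

31/4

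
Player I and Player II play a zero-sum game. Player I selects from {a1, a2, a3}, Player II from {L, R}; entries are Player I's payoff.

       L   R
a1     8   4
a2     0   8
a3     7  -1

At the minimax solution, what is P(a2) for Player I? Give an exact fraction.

Row minima: a1 → 4, a2 → 0, a3 → -1; maximin = 4.
Column maxima: L → 8, R → 8; minimax = 8.
4 ≠ 8, so there is no saddle point; optimal play is mixed.
a3 is strictly dominated by a1, so Player I never plays it.
On the remaining 2×2 (a1, a2 vs L, R):
Let Player I play a1 with probability p. Expected payoff against L: 8p + 0(1−p) = 8p; against R: 4p + 8(1−p) = −4p + 8.
Setting these equal: 8p = −4p + 8 ⇒ 12p = 8 ⇒ p = 2/3, and the value is (8)·(2/3) = 16/3.
For Player II: with q = P(L), equating a1's and a2's payoffs gives 4q + 4 = −8q + 8 ⇒ q = 1/3.

1/3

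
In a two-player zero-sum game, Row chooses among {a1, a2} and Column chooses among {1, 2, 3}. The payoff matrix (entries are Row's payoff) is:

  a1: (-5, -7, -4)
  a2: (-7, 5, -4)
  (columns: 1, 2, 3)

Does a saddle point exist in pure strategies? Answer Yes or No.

No

Row minima: a1 → -7, a2 → -7; maximin = -7.
Column maxima: 1 → -5, 2 → 5, 3 → -4; minimax = -5.
-7 ≠ -5, so no pure-strategy equilibrium exists.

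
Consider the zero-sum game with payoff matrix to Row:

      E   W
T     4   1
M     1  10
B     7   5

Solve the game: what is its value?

65/11

Row minima: T → 1, M → 1, B → 5; maximin = 5.
Column maxima: E → 7, W → 10; minimax = 7.
5 ≠ 7, so there is no saddle point; optimal play is mixed.
T is strictly dominated by B, so Row never plays it.
On the remaining 2×2 (M, B vs E, W):
Let Row play M with probability p. Expected payoff against E: 1p + 7(1−p) = −6p + 7; against W: 10p + 5(1−p) = 5p + 5.
Setting these equal: −6p + 7 = 5p + 5 ⇒ −11p = -2 ⇒ p = 2/11, and the value is (-6)·(2/11) + 7 = 65/11.
For Column: with q = P(E), equating M's and B's payoffs gives −9q + 10 = 2q + 5 ⇒ q = 5/11.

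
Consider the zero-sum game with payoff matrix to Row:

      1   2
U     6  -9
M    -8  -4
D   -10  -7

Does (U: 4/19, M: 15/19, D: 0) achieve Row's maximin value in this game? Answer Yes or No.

Yes

Against 1 this mix gives (4/19)·6 + (15/19)·(-8) = -96/19.
Against 2 this mix gives (4/19)·(-9) + (15/19)·(-4) = -96/19.
All of Column's active replies (1, 2) yield -96/19, and no column does worse for Row. The mix makes Column indifferent and guarantees -96/19, so it is optimal.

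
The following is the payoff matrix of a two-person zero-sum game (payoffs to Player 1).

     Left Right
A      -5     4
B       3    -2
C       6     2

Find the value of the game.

34/13

Row minima: A → -5, B → -2, C → 2; maximin = 2.
Column maxima: Left → 6, Right → 4; minimax = 4.
2 ≠ 4, so there is no saddle point; optimal play is mixed.
B is strictly dominated by C, so Player 1 never plays it.
On the remaining 2×2 (A, C vs Left, Right):
Let Player 1 play A with probability p. Expected payoff against Left: (-5)p + 6(1−p) = −11p + 6; against Right: 4p + 2(1−p) = 2p + 2.
Setting these equal: −11p + 6 = 2p + 2 ⇒ −13p = -4 ⇒ p = 4/13, and the value is (-11)·(4/13) + 6 = 34/13.
For Player 2: with q = P(Left), equating A's and C's payoffs gives −9q + 4 = 4q + 2 ⇒ q = 2/13.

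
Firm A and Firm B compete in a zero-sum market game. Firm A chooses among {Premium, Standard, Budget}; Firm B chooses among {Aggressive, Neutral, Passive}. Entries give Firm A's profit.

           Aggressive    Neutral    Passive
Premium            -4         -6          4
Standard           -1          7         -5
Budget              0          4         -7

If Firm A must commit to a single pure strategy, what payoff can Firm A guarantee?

-5

Row minima: Premium → -6, Standard → -5, Budget → -7.
The best of these is -5.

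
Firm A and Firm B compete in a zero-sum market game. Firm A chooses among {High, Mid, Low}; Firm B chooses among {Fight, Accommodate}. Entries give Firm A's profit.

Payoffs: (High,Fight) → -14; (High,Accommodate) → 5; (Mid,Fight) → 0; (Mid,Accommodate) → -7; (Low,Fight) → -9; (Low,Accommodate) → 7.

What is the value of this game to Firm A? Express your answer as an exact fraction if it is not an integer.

-63/23

Row minima: High → -14, Mid → -7, Low → -9; maximin = -7.
Column maxima: Fight → 0, Accommodate → 7; minimax = 0.
-7 ≠ 0, so there is no saddle point; optimal play is mixed.
High is strictly dominated by Low, so Firm A never plays it.
On the remaining 2×2 (Mid, Low vs Fight, Accommodate):
Let Firm A play Mid with probability p. Expected payoff against Fight: 0p + (-9)(1−p) = 9p − 9; against Accommodate: (-7)p + 7(1−p) = −14p + 7.
Setting these equal: 9p − 9 = −14p + 7 ⇒ 23p = 16 ⇒ p = 16/23, and the value is (9)·(16/23) − 9 = -63/23.
For Firm B: with q = P(Fight), equating Mid's and Low's payoffs gives 7q − 7 = −16q + 7 ⇒ q = 14/23.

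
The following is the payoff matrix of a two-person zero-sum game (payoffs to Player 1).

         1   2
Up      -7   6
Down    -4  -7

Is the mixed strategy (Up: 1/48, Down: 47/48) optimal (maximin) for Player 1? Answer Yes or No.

Against 1 this mix gives (1/48)·(-7) + (47/48)·(-4) = -65/16.
Against 2 this mix gives (1/48)·6 + (47/48)·(-7) = -323/48.
Player 2 will play 2, holding Player 1 to -323/48. Shifting weight toward the row that does better against 2 would raise this floor (the equalizing mix achieves -73/16 against both 2 and 1), so the proposed strategy is not optimal.

No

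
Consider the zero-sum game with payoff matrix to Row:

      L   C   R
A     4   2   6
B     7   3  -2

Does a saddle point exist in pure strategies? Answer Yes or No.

No

Row minima: A → 2, B → -2; maximin = 2.
Column maxima: L → 7, C → 3, R → 6; minimax = 3.
2 ≠ 3, so no pure-strategy equilibrium exists.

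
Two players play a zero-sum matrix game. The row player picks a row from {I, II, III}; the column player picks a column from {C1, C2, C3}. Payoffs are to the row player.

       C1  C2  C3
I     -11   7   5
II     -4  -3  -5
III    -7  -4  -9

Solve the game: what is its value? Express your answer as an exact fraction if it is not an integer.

Row minima: I → -11, II → -5, III → -9; maximin = -5.
Column maxima: C1 → -4, C2 → 7, C3 → 5; minimax = -4.
-5 ≠ -4, so there is no saddle point; optimal play is mixed.
III is strictly dominated by II, so the row player never plays it.
C2 is strictly dominated by C1 (it gives the row player strictly more in every row), so the column player never plays it.
On the remaining 2×2 (I, II vs C1, C3):
Let the row player play I with probability p. Expected payoff against C1: (-11)p + (-4)(1−p) = −7p − 4; against C3: 5p + (-5)(1−p) = 10p − 5.
Setting these equal: −7p − 4 = 10p − 5 ⇒ −17p = -1 ⇒ p = 1/17, and the value is (-7)·(1/17) − 4 = -75/17.
For the column player: with q = P(C1), equating I's and II's payoffs gives −16q + 5 = q − 5 ⇒ q = 10/17.

-75/17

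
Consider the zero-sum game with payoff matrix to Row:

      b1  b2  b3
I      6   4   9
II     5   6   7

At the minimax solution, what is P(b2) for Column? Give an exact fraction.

1/3

Row minima: I → 4, II → 5; maximin = 5.
Column maxima: b1 → 6, b2 → 6, b3 → 9; minimax = 6.
5 ≠ 6, so there is no saddle point; optimal play is mixed.
b3 is strictly dominated by b1 (it gives Row strictly more in every row), so Column never plays it.
On the remaining 2×2 (I, II vs b1, b2):
Let Row play I with probability p. Expected payoff against b1: 6p + 5(1−p) = p + 5; against b2: 4p + 6(1−p) = −2p + 6.
Setting these equal: p + 5 = −2p + 6 ⇒ 3p = 1 ⇒ p = 1/3, and the value is (1)·(1/3) + 5 = 16/3.
For Column: with q = P(b1), equating I's and II's payoffs gives 2q + 4 = −q + 6 ⇒ q = 2/3.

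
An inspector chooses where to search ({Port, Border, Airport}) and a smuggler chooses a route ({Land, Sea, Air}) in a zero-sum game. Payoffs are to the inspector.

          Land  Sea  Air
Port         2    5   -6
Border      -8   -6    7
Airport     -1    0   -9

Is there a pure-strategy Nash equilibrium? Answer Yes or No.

Row minima: Port → -6, Border → -8, Airport → -9; maximin = -6.
Column maxima: Land → 2, Sea → 5, Air → 7; minimax = 2.
-6 ≠ 2, so no pure-strategy equilibrium exists.

No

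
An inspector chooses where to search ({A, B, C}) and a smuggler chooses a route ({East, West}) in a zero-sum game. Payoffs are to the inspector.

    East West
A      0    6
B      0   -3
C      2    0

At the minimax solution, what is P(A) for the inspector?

Row minima: A → 0, B → -3, C → 0; maximin = 0.
Column maxima: East → 2, West → 6; minimax = 2.
0 ≠ 2, so there is no saddle point; optimal play is mixed.
B is strictly dominated by C, so the inspector never plays it.
On the remaining 2×2 (A, C vs East, West):
Let the inspector play A with probability p. Expected payoff against East: 0p + 2(1−p) = −2p + 2; against West: 6p + 0(1−p) = 6p.
Setting these equal: −2p + 2 = 6p ⇒ −8p = -2 ⇒ p = 1/4, and the value is (-2)·(1/4) + 2 = 3/2.
For the smuggler: with q = P(East), equating A's and C's payoffs gives −6q + 6 = 2q ⇒ q = 3/4.

1/4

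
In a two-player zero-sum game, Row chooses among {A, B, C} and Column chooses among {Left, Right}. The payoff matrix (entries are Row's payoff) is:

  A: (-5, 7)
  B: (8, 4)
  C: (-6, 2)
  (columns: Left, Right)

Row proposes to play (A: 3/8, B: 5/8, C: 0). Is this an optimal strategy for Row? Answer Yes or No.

Against Left this mix gives (3/8)·(-5) + (5/8)·8 = 25/8.
Against Right this mix gives (3/8)·7 + (5/8)·4 = 41/8.
Column will play Left, holding Row to 25/8. Shifting weight toward the row that does better against Left would raise this floor (the equalizing mix achieves 19/4 against both Left and Right), so the proposed strategy is not optimal.

No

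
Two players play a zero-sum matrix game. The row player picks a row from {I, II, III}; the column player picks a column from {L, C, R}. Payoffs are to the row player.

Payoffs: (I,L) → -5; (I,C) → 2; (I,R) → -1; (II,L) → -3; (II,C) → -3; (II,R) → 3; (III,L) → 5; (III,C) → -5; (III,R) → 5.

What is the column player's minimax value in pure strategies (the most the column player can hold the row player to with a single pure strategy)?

Column maxima: L → 5, C → 2, R → 5.
The smallest of these is 2.

2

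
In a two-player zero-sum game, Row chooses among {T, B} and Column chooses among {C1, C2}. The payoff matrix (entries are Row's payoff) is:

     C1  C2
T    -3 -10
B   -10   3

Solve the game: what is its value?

Row minima: T → -10, B → -10; maximin = -10.
Column maxima: C1 → -3, C2 → 3; minimax = -3.
-10 ≠ -3, so there is no saddle point; optimal play is mixed.
Let Row play T with probability p. Expected payoff against C1: (-3)p + (-10)(1−p) = 7p − 10; against C2: (-10)p + 3(1−p) = −13p + 3.
Setting these equal: 7p − 10 = −13p + 3 ⇒ 20p = 13 ⇒ p = 13/20, and the value is (7)·(13/20) − 10 = -109/20.
For Column: with q = P(C1), equating T's and B's payoffs gives 7q − 10 = −13q + 3 ⇒ q = 13/20.

-109/20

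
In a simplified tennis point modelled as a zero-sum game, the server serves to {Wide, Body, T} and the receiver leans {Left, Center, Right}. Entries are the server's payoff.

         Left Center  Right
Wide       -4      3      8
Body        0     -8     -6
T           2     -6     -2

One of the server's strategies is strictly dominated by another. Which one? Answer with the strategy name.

T gives a strictly higher payoff than Body against every column: 2 > 0, -6 > -8, -2 > -6.
So Body is strictly dominated and the server never plays it.

Body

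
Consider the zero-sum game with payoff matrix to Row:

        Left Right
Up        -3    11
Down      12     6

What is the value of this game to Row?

15/2

Row minima: Up → -3, Down → 6; maximin = 6.
Column maxima: Left → 12, Right → 11; minimax = 11.
6 ≠ 11, so there is no saddle point; optimal play is mixed.
Let Row play Up with probability p. Expected payoff against Left: (-3)p + 12(1−p) = −15p + 12; against Right: 11p + 6(1−p) = 5p + 6.
Setting these equal: −15p + 12 = 5p + 6 ⇒ −20p = -6 ⇒ p = 3/10, and the value is (-15)·(3/10) + 12 = 15/2.
For Column: with q = P(Left), equating Up's and Down's payoffs gives −14q + 11 = 6q + 6 ⇒ q = 1/4.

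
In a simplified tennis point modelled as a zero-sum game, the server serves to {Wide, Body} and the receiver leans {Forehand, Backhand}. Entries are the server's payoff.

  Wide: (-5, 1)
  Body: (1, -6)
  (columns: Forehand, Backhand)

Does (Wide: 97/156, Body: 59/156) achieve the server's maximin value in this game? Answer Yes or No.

Against Forehand this mix gives (97/156)·(-5) + (59/156)·1 = -71/26.
Against Backhand this mix gives (97/156)·1 + (59/156)·(-6) = -257/156.
The receiver will play Forehand, holding the server to -71/26. Shifting weight toward the row that does better against Forehand would raise this floor (the equalizing mix achieves -29/13 against both Forehand and Backhand), so the proposed strategy is not optimal.

No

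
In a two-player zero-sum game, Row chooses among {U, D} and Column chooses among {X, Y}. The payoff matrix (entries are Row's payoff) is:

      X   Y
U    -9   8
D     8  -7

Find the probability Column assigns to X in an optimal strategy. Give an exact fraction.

Row minima: U → -9, D → -7; maximin = -7.
Column maxima: X → 8, Y → 8; minimax = 8.
-7 ≠ 8, so there is no saddle point; optimal play is mixed.
Let Row play U with probability p. Expected payoff against X: (-9)p + 8(1−p) = −17p + 8; against Y: 8p + (-7)(1−p) = 15p − 7.
Setting these equal: −17p + 8 = 15p − 7 ⇒ −32p = -15 ⇒ p = 15/32, and the value is (-17)·(15/32) + 8 = 1/32.
For Column: with q = P(X), equating U's and D's payoffs gives −17q + 8 = 15q − 7 ⇒ q = 15/32.

15/32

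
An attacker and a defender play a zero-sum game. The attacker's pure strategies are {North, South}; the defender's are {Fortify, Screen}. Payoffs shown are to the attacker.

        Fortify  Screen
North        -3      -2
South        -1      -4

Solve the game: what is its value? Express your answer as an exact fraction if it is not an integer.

-5/2

Row minima: North → -3, South → -4; maximin = -3.
Column maxima: Fortify → -1, Screen → -2; minimax = -2.
-3 ≠ -2, so there is no saddle point; optimal play is mixed.
Let the attacker play North with probability p. Expected payoff against Fortify: (-3)p + (-1)(1−p) = −2p − 1; against Screen: (-2)p + (-4)(1−p) = 2p − 4.
Setting these equal: −2p − 1 = 2p − 4 ⇒ −4p = -3 ⇒ p = 3/4, and the value is (-2)·(3/4) − 1 = -5/2.
For the defender: with q = P(Fortify), equating North's and South's payoffs gives −q − 2 = 3q − 4 ⇒ q = 1/2.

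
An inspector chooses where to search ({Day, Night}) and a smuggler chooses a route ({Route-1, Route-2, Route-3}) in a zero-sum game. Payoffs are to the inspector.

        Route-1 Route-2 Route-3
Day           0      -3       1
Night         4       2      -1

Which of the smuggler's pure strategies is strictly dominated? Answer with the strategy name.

Route-2 holds the inspector's payoff strictly below Route-1 in every row: -3 < 0, 2 < 4.
So Route-1 is strictly dominated for the smuggler.

Route-1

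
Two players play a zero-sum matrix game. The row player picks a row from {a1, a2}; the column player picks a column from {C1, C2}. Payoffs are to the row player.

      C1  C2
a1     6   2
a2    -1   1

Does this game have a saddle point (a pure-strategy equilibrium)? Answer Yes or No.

Yes

Row minima: a1 → 2, a2 → -1; maximin = 2.
Column maxima: C1 → 6, C2 → 2; minimax = 2.
maximin = minimax = 2, so a saddle point exists.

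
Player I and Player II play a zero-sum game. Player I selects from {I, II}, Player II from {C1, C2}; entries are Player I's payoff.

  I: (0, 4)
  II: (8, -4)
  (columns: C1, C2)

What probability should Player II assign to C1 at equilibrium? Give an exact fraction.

Row minima: I → 0, II → -4; maximin = 0.
Column maxima: C1 → 8, C2 → 4; minimax = 4.
0 ≠ 4, so there is no saddle point; optimal play is mixed.
Let Player I play I with probability p. Expected payoff against C1: 0p + 8(1−p) = −8p + 8; against C2: 4p + (-4)(1−p) = 8p − 4.
Setting these equal: −8p + 8 = 8p − 4 ⇒ −16p = -12 ⇒ p = 3/4, and the value is (-8)·(3/4) + 8 = 2.
For Player II: with q = P(C1), equating I's and II's payoffs gives −4q + 4 = 12q − 4 ⇒ q = 1/2.

1/2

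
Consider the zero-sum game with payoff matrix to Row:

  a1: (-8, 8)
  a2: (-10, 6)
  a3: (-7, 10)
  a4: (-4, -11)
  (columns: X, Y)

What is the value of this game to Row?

Row minima: a1 → -8, a2 → -10, a3 → -7, a4 → -11; maximin = -7.
Column maxima: X → -4, Y → 10; minimax = -4.
-7 ≠ -4, so there is no saddle point; optimal play is mixed.
a1 is strictly dominated by a3, so Row never plays it.
a2 is strictly dominated by a3, so Row never plays it.
On the remaining 2×2 (a3, a4 vs X, Y):
Let Row play a3 with probability p. Expected payoff against X: (-7)p + (-4)(1−p) = −3p − 4; against Y: 10p + (-11)(1−p) = 21p − 11.
Setting these equal: −3p − 4 = 21p − 11 ⇒ −24p = -7 ⇒ p = 7/24, and the value is (-3)·(7/24) − 4 = -39/8.
For Column: with q = P(X), equating a3's and a4's payoffs gives −17q + 10 = 7q − 11 ⇒ q = 7/8.

-39/8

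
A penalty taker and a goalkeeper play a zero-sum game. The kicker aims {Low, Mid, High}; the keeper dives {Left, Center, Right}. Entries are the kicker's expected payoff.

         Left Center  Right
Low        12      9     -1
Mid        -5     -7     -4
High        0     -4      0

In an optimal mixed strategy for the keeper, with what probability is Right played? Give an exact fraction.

Row minima: Low → -1, Mid → -7, High → -4; maximin = -1.
Column maxima: Left → 12, Center → 9, Right → 0; minimax = 0.
-1 ≠ 0, so there is no saddle point; optimal play is mixed.
Mid is strictly dominated by Low, so the kicker never plays it.
Left is strictly dominated by Center (it gives the kicker strictly more in every row), so the keeper never plays it.
On the remaining 2×2 (Low, High vs Center, Right):
Let the kicker play Low with probability p. Expected payoff against Center: 9p + (-4)(1−p) = 13p − 4; against Right: (-1)p + 0(1−p) = −p.
Setting these equal: 13p − 4 = −p ⇒ 14p = 4 ⇒ p = 2/7, and the value is (13)·(2/7) − 4 = -2/7.
For the keeper: with q = P(Center), equating Low's and High's payoffs gives 10q − 1 = −4q ⇒ q = 1/14.

13/14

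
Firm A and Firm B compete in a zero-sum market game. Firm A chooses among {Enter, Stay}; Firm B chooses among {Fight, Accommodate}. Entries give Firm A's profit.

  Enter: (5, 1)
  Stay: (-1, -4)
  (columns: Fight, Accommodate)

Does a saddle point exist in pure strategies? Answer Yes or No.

Yes

Row minima: Enter → 1, Stay → -4; maximin = 1.
Column maxima: Fight → 5, Accommodate → 1; minimax = 1.
maximin = minimax = 1, so a saddle point exists.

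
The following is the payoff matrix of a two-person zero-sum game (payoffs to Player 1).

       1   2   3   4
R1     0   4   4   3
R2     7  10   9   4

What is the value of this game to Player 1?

4

Row minima: R1 → 0, R2 → 4; maximin = 4.
Column maxima: 1 → 7, 2 → 10, 3 → 9, 4 → 4; minimax = 4.
Since maximin = minimax = 4, there is a saddle point and the value is 4.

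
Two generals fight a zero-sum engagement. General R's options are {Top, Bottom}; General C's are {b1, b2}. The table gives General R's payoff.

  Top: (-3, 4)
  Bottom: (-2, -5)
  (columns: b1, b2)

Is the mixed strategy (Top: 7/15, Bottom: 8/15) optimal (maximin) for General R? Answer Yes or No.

No

Against b1 this mix gives (7/15)·(-3) + (8/15)·(-2) = -37/15.
Against b2 this mix gives (7/15)·4 + (8/15)·(-5) = -4/5.
General C will play b1, holding General R to -37/15. Shifting weight toward the row that does better against b1 would raise this floor (the equalizing mix achieves -23/10 against both b1 and b2), so the proposed strategy is not optimal.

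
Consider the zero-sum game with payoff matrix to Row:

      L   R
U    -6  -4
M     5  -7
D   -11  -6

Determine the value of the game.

Row minima: U → -6, M → -7, D → -11; maximin = -6.
Column maxima: L → 5, R → -4; minimax = -4.
-6 ≠ -4, so there is no saddle point; optimal play is mixed.
D is strictly dominated by U, so Row never plays it.
On the remaining 2×2 (U, M vs L, R):
Let Row play U with probability p. Expected payoff against L: (-6)p + 5(1−p) = −11p + 5; against R: (-4)p + (-7)(1−p) = 3p − 7.
Setting these equal: −11p + 5 = 3p − 7 ⇒ −14p = -12 ⇒ p = 6/7, and the value is (-11)·(6/7) + 5 = -31/7.
For Column: with q = P(L), equating U's and M's payoffs gives −2q − 4 = 12q − 7 ⇒ q = 3/14.

-31/7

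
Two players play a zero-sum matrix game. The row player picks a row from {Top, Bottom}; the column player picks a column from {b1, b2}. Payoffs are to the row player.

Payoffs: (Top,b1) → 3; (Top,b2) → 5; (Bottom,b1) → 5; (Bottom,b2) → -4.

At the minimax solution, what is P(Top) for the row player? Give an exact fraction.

9/11

Row minima: Top → 3, Bottom → -4; maximin = 3.
Column maxima: b1 → 5, b2 → 5; minimax = 5.
3 ≠ 5, so there is no saddle point; optimal play is mixed.
Let the row player play Top with probability p. Expected payoff against b1: 3p + 5(1−p) = −2p + 5; against b2: 5p + (-4)(1−p) = 9p − 4.
Setting these equal: −2p + 5 = 9p − 4 ⇒ −11p = -9 ⇒ p = 9/11, and the value is (-2)·(9/11) + 5 = 37/11.
For the column player: with q = P(b1), equating Top's and Bottom's payoffs gives −2q + 5 = 9q − 4 ⇒ q = 9/11.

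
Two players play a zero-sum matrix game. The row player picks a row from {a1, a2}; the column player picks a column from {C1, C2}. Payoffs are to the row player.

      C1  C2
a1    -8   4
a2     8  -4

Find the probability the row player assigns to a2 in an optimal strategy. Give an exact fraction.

Row minima: a1 → -8, a2 → -4; maximin = -4.
Column maxima: C1 → 8, C2 → 4; minimax = 4.
-4 ≠ 4, so there is no saddle point; optimal play is mixed.
Let the row player play a1 with probability p. Expected payoff against C1: (-8)p + 8(1−p) = −16p + 8; against C2: 4p + (-4)(1−p) = 8p − 4.
Setting these equal: −16p + 8 = 8p − 4 ⇒ −24p = -12 ⇒ p = 1/2, and the value is (-16)·(1/2) + 8 = 0.
For the column player: with q = P(C1), equating a1's and a2's payoffs gives −12q + 4 = 12q − 4 ⇒ q = 1/3.

1/2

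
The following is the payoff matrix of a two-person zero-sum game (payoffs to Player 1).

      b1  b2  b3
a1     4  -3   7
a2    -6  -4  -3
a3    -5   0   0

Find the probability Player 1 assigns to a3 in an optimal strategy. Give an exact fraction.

7/12

Row minima: a1 → -3, a2 → -6, a3 → -5; maximin = -3.
Column maxima: b1 → 4, b2 → 0, b3 → 7; minimax = 0.
-3 ≠ 0, so there is no saddle point; optimal play is mixed.
a2 is strictly dominated by a1, so Player 1 never plays it.
b3 is strictly dominated by b1 (it gives Player 1 strictly more in every row), so Player 2 never plays it.
On the remaining 2×2 (a1, a3 vs b1, b2):
Let Player 1 play a1 with probability p. Expected payoff against b1: 4p + (-5)(1−p) = 9p − 5; against b2: (-3)p + 0(1−p) = −3p.
Setting these equal: 9p − 5 = −3p ⇒ 12p = 5 ⇒ p = 5/12, and the value is (9)·(5/12) − 5 = -5/4.
For Player 2: with q = P(b1), equating a1's and a3's payoffs gives 7q − 3 = −5q ⇒ q = 1/4.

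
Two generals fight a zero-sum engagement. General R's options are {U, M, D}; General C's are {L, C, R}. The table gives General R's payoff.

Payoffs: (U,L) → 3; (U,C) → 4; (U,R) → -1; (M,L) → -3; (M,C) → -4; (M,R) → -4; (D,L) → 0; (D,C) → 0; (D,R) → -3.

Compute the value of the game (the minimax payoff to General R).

-1

Row minima: U → -1, M → -4, D → -3; maximin = -1.
Column maxima: L → 3, C → 4, R → -1; minimax = -1.
Since maximin = minimax = -1, there is a saddle point and the value is -1.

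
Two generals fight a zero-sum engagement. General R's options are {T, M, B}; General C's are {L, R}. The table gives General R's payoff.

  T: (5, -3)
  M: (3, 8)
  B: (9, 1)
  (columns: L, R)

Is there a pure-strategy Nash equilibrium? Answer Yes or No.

Row minima: T → -3, M → 3, B → 1; maximin = 3.
Column maxima: L → 9, R → 8; minimax = 8.
3 ≠ 8, so no pure-strategy equilibrium exists.

No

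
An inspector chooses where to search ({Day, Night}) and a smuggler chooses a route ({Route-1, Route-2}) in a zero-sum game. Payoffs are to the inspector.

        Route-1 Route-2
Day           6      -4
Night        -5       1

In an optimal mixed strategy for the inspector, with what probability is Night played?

5/8

Row minima: Day → -4, Night → -5; maximin = -4.
Column maxima: Route-1 → 6, Route-2 → 1; minimax = 1.
-4 ≠ 1, so there is no saddle point; optimal play is mixed.
Let the inspector play Day with probability p. Expected payoff against Route-1: 6p + (-5)(1−p) = 11p − 5; against Route-2: (-4)p + 1(1−p) = −5p + 1.
Setting these equal: 11p − 5 = −5p + 1 ⇒ 16p = 6 ⇒ p = 3/8, and the value is (11)·(3/8) − 5 = -7/8.
For the smuggler: with q = P(Route-1), equating Day's and Night's payoffs gives 10q − 4 = −6q + 1 ⇒ q = 5/16.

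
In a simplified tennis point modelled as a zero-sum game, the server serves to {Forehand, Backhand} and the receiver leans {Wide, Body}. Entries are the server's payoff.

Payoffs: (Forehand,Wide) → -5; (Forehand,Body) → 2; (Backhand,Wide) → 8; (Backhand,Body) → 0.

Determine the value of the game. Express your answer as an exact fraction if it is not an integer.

Row minima: Forehand → -5, Backhand → 0; maximin = 0.
Column maxima: Wide → 8, Body → 2; minimax = 2.
0 ≠ 2, so there is no saddle point; optimal play is mixed.
Let the server play Forehand with probability p. Expected payoff against Wide: (-5)p + 8(1−p) = −13p + 8; against Body: 2p + 0(1−p) = 2p.
Setting these equal: −13p + 8 = 2p ⇒ −15p = -8 ⇒ p = 8/15, and the value is (-13)·(8/15) + 8 = 16/15.
For the receiver: with q = P(Wide), equating Forehand's and Backhand's payoffs gives −7q + 2 = 8q ⇒ q = 2/15.

16/15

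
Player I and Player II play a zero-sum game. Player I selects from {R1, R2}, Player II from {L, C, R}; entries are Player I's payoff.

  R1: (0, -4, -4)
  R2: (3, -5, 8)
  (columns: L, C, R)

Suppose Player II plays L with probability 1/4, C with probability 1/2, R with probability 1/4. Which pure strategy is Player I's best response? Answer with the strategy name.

Expected payoff of R1: (1/4)·0 + (1/2)·(-4) + (1/4)·(-4) = -3.
Expected payoff of R2: (1/4)·3 + (1/2)·(-5) + (1/4)·8 = 1/4.
The largest is 1/4, so Player I's best response is R2.

R2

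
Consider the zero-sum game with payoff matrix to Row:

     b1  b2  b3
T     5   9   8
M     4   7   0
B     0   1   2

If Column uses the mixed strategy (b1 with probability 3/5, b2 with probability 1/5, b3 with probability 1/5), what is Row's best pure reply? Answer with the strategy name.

T

Expected payoff of T: (3/5)·5 + (1/5)·9 + (1/5)·8 = 32/5.
Expected payoff of M: (3/5)·4 + (1/5)·7 + (1/5)·0 = 19/5.
Expected payoff of B: (3/5)·0 + (1/5)·1 + (1/5)·2 = 3/5.
The largest is 32/5, so Row's best response is T.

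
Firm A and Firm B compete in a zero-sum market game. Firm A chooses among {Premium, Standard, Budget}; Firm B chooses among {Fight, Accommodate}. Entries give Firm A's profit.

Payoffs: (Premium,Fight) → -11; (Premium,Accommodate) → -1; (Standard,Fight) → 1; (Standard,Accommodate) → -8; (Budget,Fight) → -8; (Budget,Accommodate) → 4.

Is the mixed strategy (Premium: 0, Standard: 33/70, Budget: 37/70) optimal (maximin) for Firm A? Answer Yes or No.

Against Fight this mix gives (33/70)·1 + (37/70)·(-8) = -263/70.
Against Accommodate this mix gives (33/70)·(-8) + (37/70)·4 = -58/35.
Firm B will play Fight, holding Firm A to -263/70. Shifting weight toward the row that does better against Fight would raise this floor (the equalizing mix achieves -20/7 against both Fight and Accommodate), so the proposed strategy is not optimal.

No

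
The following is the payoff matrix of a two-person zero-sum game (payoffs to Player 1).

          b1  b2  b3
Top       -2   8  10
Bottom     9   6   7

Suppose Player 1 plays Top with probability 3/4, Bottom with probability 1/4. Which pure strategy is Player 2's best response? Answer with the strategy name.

If Player 2 plays b1, Player 1's expected payoff is (3/4)·(-2) + (1/4)·9 = 3/4.
If Player 2 plays b2, Player 1's expected payoff is (3/4)·8 + (1/4)·6 = 15/2.
If Player 2 plays b3, Player 1's expected payoff is (3/4)·10 + (1/4)·7 = 37/4.
Player 2 minimizes Player 1's payoff; the smallest is 3/4, so the best response is b1.

b1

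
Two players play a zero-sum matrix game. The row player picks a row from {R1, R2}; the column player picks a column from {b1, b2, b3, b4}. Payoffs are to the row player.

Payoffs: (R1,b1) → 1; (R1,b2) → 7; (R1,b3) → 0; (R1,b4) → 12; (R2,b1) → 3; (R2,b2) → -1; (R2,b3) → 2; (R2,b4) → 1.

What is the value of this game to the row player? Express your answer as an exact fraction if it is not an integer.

Row minima: R1 → 0, R2 → -1; maximin = 0.
Column maxima: b1 → 3, b2 → 7, b3 → 2, b4 → 12; minimax = 2.
0 ≠ 2, so there is no saddle point; optimal play is mixed.
b1 is strictly dominated by b3 (it gives the row player strictly more in every row), so the column player never plays it.
b4 is strictly dominated by b2 (it gives the row player strictly more in every row), so the column player never plays it.
On the remaining 2×2 (R1, R2 vs b2, b3):
Let the row player play R1 with probability p. Expected payoff against b2: 7p + (-1)(1−p) = 8p − 1; against b3: 0p + 2(1−p) = −2p + 2.
Setting these equal: 8p − 1 = −2p + 2 ⇒ 10p = 3 ⇒ p = 3/10, and the value is (8)·(3/10) − 1 = 7/5.
For the column player: with q = P(b2), equating R1's and R2's payoffs gives 7q = −3q + 2 ⇒ q = 1/5.

7/5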